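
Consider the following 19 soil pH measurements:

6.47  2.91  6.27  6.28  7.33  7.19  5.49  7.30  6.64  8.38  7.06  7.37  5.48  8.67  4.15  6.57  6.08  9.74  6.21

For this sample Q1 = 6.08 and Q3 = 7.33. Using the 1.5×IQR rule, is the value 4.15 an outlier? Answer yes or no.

yes

IQR = Q3 − Q1 = 7.33 − 6.08 = 1.25.
Lower fence = Q1 − 1.5·IQR = 6.08 − 1.875 = 4.205.
Upper fence = Q3 + 1.5·IQR = 7.33 + 1.875 = 9.205.
4.15 lies below the lower fence.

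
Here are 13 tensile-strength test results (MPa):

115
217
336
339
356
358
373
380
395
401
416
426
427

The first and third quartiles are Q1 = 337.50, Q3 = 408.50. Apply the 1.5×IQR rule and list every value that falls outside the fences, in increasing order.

IQR = Q3 − Q1 = 408.50 − 337.50 = 71.00.
Lower fence = Q1 − 1.5·IQR = 337.50 − 106.50 = 231.00.
Upper fence = Q3 + 1.5·IQR = 408.50 + 106.50 = 515.00.
115 < 231.00 → outlier.
217 < 231.00 → outlier.
All remaining values lie within [231.00, 515.00].

115, 217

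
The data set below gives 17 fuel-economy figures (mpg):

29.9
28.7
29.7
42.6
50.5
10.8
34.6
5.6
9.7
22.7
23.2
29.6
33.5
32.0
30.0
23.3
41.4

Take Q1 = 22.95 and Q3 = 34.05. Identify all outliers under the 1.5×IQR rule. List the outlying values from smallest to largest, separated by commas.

5.6

IQR = Q3 − Q1 = 34.05 − 22.95 = 11.10.
Lower fence = Q1 − 1.5·IQR = 22.95 − 16.65 = 6.30.
Upper fence = Q3 + 1.5·IQR = 34.05 + 16.65 = 50.70.
5.6 < 6.30 → outlier.
All remaining values lie within [6.30, 50.70].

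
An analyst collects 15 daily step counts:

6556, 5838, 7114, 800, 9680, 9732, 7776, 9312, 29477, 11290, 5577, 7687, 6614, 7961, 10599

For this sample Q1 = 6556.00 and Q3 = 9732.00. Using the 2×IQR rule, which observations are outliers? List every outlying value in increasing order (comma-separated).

IQR = Q3 − Q1 = 9732.00 − 6556.00 = 3176.00.
Lower fence = Q1 − 2·IQR = 6556.00 − 6352.00 = 204.00.
Upper fence = Q3 + 2·IQR = 9732.00 + 6352.00 = 16084.00.
29477 > 16084.00 → outlier.
All remaining values lie within [204.00, 16084.00].

29477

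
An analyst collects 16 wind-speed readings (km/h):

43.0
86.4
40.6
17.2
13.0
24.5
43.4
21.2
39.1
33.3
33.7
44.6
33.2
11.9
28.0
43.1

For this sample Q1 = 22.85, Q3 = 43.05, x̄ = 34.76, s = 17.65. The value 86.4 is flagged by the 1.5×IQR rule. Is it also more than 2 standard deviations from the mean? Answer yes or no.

z = (86.4 − 34.76) / 17.65 = 2.93.
|z| = 2.93 > 2.

yes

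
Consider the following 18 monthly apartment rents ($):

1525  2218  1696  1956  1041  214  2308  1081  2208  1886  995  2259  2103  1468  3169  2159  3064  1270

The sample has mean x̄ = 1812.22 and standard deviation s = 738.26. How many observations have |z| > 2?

1

Cutoffs: x̄ ± 2s = [335.70, 3288.74].
Outside the cutoffs: 214.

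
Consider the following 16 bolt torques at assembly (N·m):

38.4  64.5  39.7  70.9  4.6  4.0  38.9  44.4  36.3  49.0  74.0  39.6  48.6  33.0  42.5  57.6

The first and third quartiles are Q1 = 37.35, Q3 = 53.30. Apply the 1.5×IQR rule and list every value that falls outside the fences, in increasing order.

4.0, 4.6

IQR = Q3 − Q1 = 53.30 − 37.35 = 15.95.
Lower fence = Q1 − 1.5·IQR = 37.35 − 23.925 = 13.425.
Upper fence = Q3 + 1.5·IQR = 53.30 + 23.925 = 77.225.
4.0 < 13.425 → outlier.
4.6 < 13.425 → outlier.
All remaining values lie within [13.425, 77.225].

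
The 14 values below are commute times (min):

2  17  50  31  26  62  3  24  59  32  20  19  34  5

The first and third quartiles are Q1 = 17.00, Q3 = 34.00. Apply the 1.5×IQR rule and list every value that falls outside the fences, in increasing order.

62

IQR = Q3 − Q1 = 34.00 − 17.00 = 17.00.
Lower fence = Q1 − 1.5·IQR = 17.00 − 25.50 = -8.50.
Upper fence = Q3 + 1.5·IQR = 34.00 + 25.50 = 59.50.
62 > 59.50 → outlier.
All remaining values lie within [-8.50, 59.50].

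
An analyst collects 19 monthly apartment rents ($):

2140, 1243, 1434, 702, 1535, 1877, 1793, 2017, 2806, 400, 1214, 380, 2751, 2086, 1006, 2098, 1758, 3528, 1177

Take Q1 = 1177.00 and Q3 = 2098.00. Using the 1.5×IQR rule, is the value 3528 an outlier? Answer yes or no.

IQR = Q3 − Q1 = 2098.00 − 1177.00 = 921.00.
Lower fence = Q1 − 1.5·IQR = 1177.00 − 1381.50 = -204.50.
Upper fence = Q3 + 1.5·IQR = 2098.00 + 1381.50 = 3479.50.
3528 lies above the upper fence.

yes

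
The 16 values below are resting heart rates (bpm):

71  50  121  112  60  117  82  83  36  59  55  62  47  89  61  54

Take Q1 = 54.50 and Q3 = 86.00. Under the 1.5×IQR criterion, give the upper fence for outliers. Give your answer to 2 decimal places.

IQR = Q3 − Q1 = 86.00 − 54.50 = 31.50.
Lower fence = Q1 − 1.5·IQR = 54.50 − 47.25 = 7.25.
Upper fence = Q3 + 1.5·IQR = 86.00 + 47.25 = 133.25.

133.25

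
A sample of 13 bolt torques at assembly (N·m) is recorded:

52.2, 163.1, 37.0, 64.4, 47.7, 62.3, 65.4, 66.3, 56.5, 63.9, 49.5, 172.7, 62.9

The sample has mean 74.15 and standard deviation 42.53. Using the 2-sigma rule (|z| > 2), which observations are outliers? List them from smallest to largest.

163.1, 172.7

Cutoffs at x̄ ± 2s: 74.15 ± 2·42.53 = [-10.91, 159.21].
163.1: z = 2.09, |z| > 2 → outlier.
172.7: z = 2.32, |z| > 2 → outlier.
Every other value lies within [-10.91, 159.21].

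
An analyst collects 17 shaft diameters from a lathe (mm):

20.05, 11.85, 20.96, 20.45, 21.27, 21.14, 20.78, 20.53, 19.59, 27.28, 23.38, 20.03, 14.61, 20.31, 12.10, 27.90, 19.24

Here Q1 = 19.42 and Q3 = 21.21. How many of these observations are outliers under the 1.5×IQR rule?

5

IQR = 1.79; fences at 19.42 − 2.685 = 16.735 and 21.21 + 2.685 = 23.895.
Outside the cutoffs: 11.85, 12.10, 14.61, 27.28, 27.90.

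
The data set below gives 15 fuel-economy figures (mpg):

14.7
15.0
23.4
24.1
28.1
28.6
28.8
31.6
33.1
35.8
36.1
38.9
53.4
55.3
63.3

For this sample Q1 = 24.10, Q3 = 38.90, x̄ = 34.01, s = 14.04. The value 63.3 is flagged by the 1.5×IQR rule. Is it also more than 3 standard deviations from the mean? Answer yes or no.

z = (63.3 − 34.01) / 14.04 = 2.09.
|z| = 2.09 ≤ 3.

no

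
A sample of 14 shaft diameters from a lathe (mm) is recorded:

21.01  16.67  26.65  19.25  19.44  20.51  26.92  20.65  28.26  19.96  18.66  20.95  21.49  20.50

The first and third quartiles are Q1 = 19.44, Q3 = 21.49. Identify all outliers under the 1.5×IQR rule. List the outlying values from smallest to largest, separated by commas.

IQR = Q3 − Q1 = 21.49 − 19.44 = 2.05.
Lower fence = Q1 − 1.5·IQR = 19.44 − 3.075 = 16.365.
Upper fence = Q3 + 1.5·IQR = 21.49 + 3.075 = 24.565.
26.65 > 24.565 → outlier.
26.92 > 24.565 → outlier.
28.26 > 24.565 → outlier.
All remaining values lie within [16.365, 24.565].

26.65, 26.92, 28.26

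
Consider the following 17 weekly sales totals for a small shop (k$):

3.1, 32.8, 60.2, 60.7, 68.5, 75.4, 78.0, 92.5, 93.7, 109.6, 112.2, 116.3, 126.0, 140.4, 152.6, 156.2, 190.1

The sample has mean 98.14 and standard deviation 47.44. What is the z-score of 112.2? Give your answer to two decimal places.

0.30

z = (112.2 − 98.14) / 47.44 = 0.30.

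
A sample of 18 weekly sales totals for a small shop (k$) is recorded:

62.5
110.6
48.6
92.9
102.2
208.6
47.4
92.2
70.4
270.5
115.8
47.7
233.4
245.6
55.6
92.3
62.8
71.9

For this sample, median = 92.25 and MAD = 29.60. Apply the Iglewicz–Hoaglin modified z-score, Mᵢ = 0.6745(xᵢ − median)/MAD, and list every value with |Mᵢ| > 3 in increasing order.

|Mᵢ| > 3 ⇔ |xᵢ − 92.25| > 3·29.60/0.6745 = 131.65.
So outliers lie outside [-39.40, 223.90].
233.4: M = 3.22 → outlier.
245.6: M = 3.49 → outlier.
270.5: M = 4.06 → outlier.

233.4, 245.6, 270.5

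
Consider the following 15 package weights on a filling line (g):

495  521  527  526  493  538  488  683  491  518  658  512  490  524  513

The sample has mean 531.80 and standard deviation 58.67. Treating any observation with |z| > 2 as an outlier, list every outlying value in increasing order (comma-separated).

Cutoffs at x̄ ± 2s: 531.80 ± 2·58.67 = [414.46, 649.14].
658: z = 2.15, |z| > 2 → outlier.
683: z = 2.58, |z| > 2 → outlier.
Every other value lies within [414.46, 649.14].

658, 683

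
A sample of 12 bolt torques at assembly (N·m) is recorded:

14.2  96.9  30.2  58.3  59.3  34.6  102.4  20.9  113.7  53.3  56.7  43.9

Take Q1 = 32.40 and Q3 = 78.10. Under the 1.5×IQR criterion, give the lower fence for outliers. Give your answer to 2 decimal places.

-36.15

IQR = Q3 − Q1 = 78.10 − 32.40 = 45.70.
Lower fence = Q1 − 1.5·IQR = 32.40 − 68.55 = -36.15.
Upper fence = Q3 + 1.5·IQR = 78.10 + 68.55 = 146.65.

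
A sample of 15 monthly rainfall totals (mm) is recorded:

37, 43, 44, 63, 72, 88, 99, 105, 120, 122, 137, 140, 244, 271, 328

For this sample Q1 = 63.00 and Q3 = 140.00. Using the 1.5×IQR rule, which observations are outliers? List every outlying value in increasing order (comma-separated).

IQR = Q3 − Q1 = 140.00 − 63.00 = 77.00.
Lower fence = Q1 − 1.5·IQR = 63.00 − 115.50 = -52.50.
Upper fence = Q3 + 1.5·IQR = 140.00 + 115.50 = 255.50.
271 > 255.50 → outlier.
328 > 255.50 → outlier.
All remaining values lie within [-52.50, 255.50].

271, 328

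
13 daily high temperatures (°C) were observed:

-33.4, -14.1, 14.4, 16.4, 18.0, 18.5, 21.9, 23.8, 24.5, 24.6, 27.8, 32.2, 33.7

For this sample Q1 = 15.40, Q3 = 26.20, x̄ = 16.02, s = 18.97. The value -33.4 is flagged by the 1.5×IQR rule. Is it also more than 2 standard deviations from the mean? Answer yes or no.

yes

z = (-33.4 − 16.02) / 18.97 = -2.61.
|z| = 2.61 > 2.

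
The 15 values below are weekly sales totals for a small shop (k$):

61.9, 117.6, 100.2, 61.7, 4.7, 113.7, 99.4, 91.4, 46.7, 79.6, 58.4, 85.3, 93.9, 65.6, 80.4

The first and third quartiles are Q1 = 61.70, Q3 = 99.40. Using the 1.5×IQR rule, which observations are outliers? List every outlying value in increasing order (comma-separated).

IQR = Q3 − Q1 = 99.40 − 61.70 = 37.70.
Lower fence = Q1 − 1.5·IQR = 61.70 − 56.55 = 5.15.
Upper fence = Q3 + 1.5·IQR = 99.40 + 56.55 = 155.95.
4.7 < 5.15 → outlier.
All remaining values lie within [5.15, 155.95].

4.7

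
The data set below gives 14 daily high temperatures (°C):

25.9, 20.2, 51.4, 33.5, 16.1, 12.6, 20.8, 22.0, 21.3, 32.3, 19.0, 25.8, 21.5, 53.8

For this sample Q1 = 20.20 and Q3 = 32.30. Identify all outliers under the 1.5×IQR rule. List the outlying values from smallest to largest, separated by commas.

51.4, 53.8

IQR = Q3 − Q1 = 32.30 − 20.20 = 12.10.
Lower fence = Q1 − 1.5·IQR = 20.20 − 18.15 = 2.05.
Upper fence = Q3 + 1.5·IQR = 32.30 + 18.15 = 50.45.
51.4 > 50.45 → outlier.
53.8 > 50.45 → outlier.
All remaining values lie within [2.05, 50.45].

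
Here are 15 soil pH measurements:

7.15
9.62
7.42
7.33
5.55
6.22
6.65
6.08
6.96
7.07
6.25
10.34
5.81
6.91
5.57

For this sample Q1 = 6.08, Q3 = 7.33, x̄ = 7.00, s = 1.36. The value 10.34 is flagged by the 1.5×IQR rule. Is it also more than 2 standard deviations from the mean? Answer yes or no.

yes

z = (10.34 − 7.00) / 1.36 = 2.46.
|z| = 2.46 > 2.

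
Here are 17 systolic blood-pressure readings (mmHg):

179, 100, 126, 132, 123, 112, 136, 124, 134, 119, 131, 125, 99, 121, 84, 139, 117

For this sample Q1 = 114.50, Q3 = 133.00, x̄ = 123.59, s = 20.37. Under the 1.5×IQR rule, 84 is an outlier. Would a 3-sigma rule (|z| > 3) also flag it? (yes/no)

z = (84 − 123.59) / 20.37 = -1.94.
|z| = 1.94 ≤ 3.

no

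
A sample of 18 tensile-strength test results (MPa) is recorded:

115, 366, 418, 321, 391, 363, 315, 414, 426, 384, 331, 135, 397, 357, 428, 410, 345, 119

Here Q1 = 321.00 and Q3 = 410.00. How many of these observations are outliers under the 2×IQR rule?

3

IQR = 89.00; fences at 321.00 − 178.00 = 143.00 and 410.00 + 178.00 = 588.00.
Outside the cutoffs: 115, 119, 135.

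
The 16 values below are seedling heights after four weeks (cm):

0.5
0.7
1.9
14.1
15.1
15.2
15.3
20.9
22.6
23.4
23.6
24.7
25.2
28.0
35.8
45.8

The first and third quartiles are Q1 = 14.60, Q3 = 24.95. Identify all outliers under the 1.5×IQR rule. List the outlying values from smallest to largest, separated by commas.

IQR = Q3 − Q1 = 24.95 − 14.60 = 10.35.
Lower fence = Q1 − 1.5·IQR = 14.60 − 15.525 = -0.925.
Upper fence = Q3 + 1.5·IQR = 24.95 + 15.525 = 40.475.
45.8 > 40.475 → outlier.
All remaining values lie within [-0.925, 40.475].

45.8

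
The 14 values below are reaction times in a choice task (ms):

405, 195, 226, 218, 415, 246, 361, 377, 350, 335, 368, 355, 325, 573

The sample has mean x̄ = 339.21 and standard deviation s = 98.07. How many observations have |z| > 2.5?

Cutoffs: x̄ ± 2.5s = [94.035, 584.385].
Every value lies within the cutoffs.

0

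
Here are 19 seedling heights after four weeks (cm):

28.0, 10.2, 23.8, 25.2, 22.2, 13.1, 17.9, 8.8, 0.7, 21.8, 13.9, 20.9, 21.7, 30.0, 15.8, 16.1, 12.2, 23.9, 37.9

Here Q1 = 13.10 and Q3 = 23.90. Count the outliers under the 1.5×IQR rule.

IQR = 10.80; fences at 13.10 − 16.20 = -3.10 and 23.90 + 16.20 = 40.10.
Every value lies within the cutoffs.

0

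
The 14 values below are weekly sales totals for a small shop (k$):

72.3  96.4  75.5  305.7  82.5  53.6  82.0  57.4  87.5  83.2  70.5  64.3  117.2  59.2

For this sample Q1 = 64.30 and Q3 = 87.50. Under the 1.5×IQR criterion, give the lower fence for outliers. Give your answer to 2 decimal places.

29.50

IQR = Q3 − Q1 = 87.50 − 64.30 = 23.20.
Lower fence = Q1 − 1.5·IQR = 64.30 − 34.80 = 29.50.
Upper fence = Q3 + 1.5·IQR = 87.50 + 34.80 = 122.30.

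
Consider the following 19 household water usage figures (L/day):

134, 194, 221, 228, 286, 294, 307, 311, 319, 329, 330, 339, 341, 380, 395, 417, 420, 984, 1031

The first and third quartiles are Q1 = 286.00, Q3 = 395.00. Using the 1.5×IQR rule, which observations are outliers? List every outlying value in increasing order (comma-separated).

984, 1031

IQR = Q3 − Q1 = 395.00 − 286.00 = 109.00.
Lower fence = Q1 − 1.5·IQR = 286.00 − 163.50 = 122.50.
Upper fence = Q3 + 1.5·IQR = 395.00 + 163.50 = 558.50.
984 > 558.50 → outlier.
1031 > 558.50 → outlier.
All remaining values lie within [122.50, 558.50].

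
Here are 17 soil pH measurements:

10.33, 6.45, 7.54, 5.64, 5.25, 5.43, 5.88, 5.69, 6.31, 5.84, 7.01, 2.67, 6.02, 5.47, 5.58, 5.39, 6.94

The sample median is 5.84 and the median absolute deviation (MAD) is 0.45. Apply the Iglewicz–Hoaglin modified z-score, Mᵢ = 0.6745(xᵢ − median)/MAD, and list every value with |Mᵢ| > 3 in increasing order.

|Mᵢ| > 3 ⇔ |xᵢ − 5.84| > 3·0.45/0.6745 = 2.00.
So outliers lie outside [3.84, 7.84].
2.67: M = -4.75 → outlier.
10.33: M = 6.73 → outlier.

2.67, 10.33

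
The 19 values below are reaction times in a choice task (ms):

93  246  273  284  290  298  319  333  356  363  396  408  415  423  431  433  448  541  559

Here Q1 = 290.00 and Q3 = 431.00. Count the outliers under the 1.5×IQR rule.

0

IQR = 141.00; fences at 290.00 − 211.50 = 78.50 and 431.00 + 211.50 = 642.50.
Every value lies within the cutoffs.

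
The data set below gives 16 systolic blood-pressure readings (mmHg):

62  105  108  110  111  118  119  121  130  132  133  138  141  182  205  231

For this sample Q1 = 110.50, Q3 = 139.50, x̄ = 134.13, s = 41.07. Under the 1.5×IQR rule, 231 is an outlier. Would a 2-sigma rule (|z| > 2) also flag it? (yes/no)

z = (231 − 134.13) / 41.07 = 2.36.
|z| = 2.36 > 2.

yes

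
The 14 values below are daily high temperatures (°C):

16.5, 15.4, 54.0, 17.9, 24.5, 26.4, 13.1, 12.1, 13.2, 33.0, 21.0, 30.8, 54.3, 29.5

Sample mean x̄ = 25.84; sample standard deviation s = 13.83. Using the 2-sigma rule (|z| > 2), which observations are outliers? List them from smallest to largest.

Cutoffs at x̄ ± 2s: 25.84 ± 2·13.83 = [-1.82, 53.50].
54.0: z = 2.04, |z| > 2 → outlier.
54.3: z = 2.06, |z| > 2 → outlier.
Every other value lies within [-1.82, 53.50].

54.0, 54.3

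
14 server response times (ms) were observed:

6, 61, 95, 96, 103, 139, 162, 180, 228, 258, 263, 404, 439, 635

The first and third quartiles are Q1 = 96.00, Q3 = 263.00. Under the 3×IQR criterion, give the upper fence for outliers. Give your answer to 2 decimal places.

IQR = Q3 − Q1 = 263.00 − 96.00 = 167.00.
Lower fence = Q1 − 3·IQR = 96.00 − 501.00 = -405.00.
Upper fence = Q3 + 3·IQR = 263.00 + 501.00 = 764.00.

764.00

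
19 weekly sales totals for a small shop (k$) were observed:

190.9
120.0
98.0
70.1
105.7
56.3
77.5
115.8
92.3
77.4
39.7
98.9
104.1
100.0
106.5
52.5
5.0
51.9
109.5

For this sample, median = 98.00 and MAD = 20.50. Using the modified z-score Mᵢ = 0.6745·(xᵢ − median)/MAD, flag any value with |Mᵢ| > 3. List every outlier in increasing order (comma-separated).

|Mᵢ| > 3 ⇔ |xᵢ − 98.00| > 3·20.50/0.6745 = 91.18.
So outliers lie outside [6.82, 189.18].
5.0: M = -3.06 → outlier.
190.9: M = 3.06 → outlier.

5.0, 190.9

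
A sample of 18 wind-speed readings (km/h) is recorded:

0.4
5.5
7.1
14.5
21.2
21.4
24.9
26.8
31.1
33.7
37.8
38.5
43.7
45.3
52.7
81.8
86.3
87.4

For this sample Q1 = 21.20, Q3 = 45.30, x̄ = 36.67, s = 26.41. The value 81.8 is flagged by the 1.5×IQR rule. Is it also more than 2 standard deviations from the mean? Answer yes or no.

no

z = (81.8 − 36.67) / 26.41 = 1.71.
|z| = 1.71 ≤ 2.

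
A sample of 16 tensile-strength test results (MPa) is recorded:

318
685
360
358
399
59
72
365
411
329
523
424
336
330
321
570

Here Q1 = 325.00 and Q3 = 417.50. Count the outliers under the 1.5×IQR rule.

4

IQR = 92.50; fences at 325.00 − 138.75 = 186.25 and 417.50 + 138.75 = 556.25.
Outside the cutoffs: 59, 72, 570, 685.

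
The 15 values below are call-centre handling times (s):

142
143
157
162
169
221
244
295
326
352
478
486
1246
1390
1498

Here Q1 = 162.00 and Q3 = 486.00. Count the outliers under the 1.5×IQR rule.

IQR = 324.00; fences at 162.00 − 486.00 = -324.00 and 486.00 + 486.00 = 972.00.
Outside the cutoffs: 1246, 1390, 1498.

3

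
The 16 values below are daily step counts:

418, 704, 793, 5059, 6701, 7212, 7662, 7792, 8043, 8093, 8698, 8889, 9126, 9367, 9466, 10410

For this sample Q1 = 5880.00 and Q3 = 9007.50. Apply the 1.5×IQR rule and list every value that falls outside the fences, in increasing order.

IQR = Q3 − Q1 = 9007.50 − 5880.00 = 3127.50.
Lower fence = Q1 − 1.5·IQR = 5880.00 − 4691.25 = 1188.75.
Upper fence = Q3 + 1.5·IQR = 9007.50 + 4691.25 = 13698.75.
418 < 1188.75 → outlier.
704 < 1188.75 → outlier.
793 < 1188.75 → outlier.
All remaining values lie within [1188.75, 13698.75].

418, 704, 793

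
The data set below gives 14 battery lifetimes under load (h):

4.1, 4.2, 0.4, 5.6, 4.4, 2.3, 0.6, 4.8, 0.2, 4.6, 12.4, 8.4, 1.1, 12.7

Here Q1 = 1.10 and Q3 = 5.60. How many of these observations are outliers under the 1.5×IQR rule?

IQR = 4.50; fences at 1.10 − 6.75 = -5.65 and 5.60 + 6.75 = 12.35.
Outside the cutoffs: 12.4, 12.7.

2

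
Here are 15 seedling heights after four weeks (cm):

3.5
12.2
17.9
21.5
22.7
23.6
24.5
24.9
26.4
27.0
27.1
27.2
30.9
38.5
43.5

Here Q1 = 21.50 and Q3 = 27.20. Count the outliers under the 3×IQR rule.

IQR = 5.70; fences at 21.50 − 17.10 = 4.40 and 27.20 + 17.10 = 44.30.
Outside the cutoffs: 3.5.

1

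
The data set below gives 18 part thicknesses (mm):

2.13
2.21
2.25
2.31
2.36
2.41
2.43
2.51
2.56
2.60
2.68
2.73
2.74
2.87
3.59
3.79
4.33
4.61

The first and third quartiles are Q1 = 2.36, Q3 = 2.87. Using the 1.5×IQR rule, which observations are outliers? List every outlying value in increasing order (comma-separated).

3.79, 4.33, 4.61

IQR = Q3 − Q1 = 2.87 − 2.36 = 0.51.
Lower fence = Q1 − 1.5·IQR = 2.36 − 0.765 = 1.595.
Upper fence = Q3 + 1.5·IQR = 2.87 + 0.765 = 3.635.
3.79 > 3.635 → outlier.
4.33 > 3.635 → outlier.
4.61 > 3.635 → outlier.
All remaining values lie within [1.595, 3.635].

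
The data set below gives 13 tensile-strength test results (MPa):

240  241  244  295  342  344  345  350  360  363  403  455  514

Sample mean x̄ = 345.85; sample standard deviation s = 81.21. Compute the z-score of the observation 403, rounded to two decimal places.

z = (403 − 345.85) / 81.21 = 0.70.

0.70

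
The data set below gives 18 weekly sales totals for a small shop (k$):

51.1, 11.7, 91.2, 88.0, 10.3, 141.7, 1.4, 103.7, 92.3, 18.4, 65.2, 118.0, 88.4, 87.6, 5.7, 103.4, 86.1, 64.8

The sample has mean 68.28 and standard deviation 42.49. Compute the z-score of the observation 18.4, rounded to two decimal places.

z = (18.4 − 68.28) / 42.49 = -1.17.

-1.17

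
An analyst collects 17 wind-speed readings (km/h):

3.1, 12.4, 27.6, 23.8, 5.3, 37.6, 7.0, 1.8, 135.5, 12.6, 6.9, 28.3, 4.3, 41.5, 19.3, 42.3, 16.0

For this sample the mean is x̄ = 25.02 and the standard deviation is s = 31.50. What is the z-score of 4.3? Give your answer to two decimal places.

z = (4.3 − 25.02) / 31.50 = -0.66.

-0.66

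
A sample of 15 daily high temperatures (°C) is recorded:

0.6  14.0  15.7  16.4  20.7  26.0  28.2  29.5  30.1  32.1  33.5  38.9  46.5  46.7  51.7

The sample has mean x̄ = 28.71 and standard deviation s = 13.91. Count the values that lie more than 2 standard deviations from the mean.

1

Cutoffs: x̄ ± 2s = [0.89, 56.53].
Outside the cutoffs: 0.6.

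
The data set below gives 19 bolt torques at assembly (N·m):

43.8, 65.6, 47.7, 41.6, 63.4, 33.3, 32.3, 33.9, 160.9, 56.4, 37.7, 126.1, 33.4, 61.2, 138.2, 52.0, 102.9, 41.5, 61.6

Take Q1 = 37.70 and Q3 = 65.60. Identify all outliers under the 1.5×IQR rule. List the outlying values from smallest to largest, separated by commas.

IQR = Q3 − Q1 = 65.60 − 37.70 = 27.90.
Lower fence = Q1 − 1.5·IQR = 37.70 − 41.85 = -4.15.
Upper fence = Q3 + 1.5·IQR = 65.60 + 41.85 = 107.45.
126.1 > 107.45 → outlier.
138.2 > 107.45 → outlier.
160.9 > 107.45 → outlier.
All remaining values lie within [-4.15, 107.45].

126.1, 138.2, 160.9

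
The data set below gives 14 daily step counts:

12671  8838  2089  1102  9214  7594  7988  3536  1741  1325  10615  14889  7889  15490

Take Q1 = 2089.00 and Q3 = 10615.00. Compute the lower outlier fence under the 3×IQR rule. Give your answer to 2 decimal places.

IQR = Q3 − Q1 = 10615.00 − 2089.00 = 8526.00.
Lower fence = Q1 − 3·IQR = 2089.00 − 25578.00 = -23489.00.
Upper fence = Q3 + 3·IQR = 10615.00 + 25578.00 = 36193.00.

-23489.00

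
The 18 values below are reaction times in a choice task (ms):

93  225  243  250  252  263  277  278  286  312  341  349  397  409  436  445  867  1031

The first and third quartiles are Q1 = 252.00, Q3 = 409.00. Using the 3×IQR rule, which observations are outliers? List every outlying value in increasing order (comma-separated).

IQR = Q3 − Q1 = 409.00 − 252.00 = 157.00.
Lower fence = Q1 − 3·IQR = 252.00 − 471.00 = -219.00.
Upper fence = Q3 + 3·IQR = 409.00 + 471.00 = 880.00.
1031 > 880.00 → outlier.
All remaining values lie within [-219.00, 880.00].

1031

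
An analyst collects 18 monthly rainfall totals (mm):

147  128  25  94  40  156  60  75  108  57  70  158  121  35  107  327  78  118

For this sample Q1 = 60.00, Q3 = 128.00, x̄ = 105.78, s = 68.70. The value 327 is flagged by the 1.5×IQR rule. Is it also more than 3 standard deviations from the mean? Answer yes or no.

z = (327 − 105.78) / 68.70 = 3.22.
|z| = 3.22 > 3.

yes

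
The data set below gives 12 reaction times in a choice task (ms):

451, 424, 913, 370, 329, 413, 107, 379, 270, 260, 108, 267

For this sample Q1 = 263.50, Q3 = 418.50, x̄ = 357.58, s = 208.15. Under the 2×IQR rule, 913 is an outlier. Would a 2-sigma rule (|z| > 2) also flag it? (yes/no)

z = (913 − 357.58) / 208.15 = 2.67.
|z| = 2.67 > 2.

yes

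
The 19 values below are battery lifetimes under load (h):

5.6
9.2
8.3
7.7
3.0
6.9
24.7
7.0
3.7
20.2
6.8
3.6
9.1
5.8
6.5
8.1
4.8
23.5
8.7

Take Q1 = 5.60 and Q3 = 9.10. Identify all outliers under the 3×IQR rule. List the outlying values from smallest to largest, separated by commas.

20.2, 23.5, 24.7

IQR = Q3 − Q1 = 9.10 − 5.60 = 3.50.
Lower fence = Q1 − 3·IQR = 5.60 − 10.50 = -4.90.
Upper fence = Q3 + 3·IQR = 9.10 + 10.50 = 19.60.
20.2 > 19.60 → outlier.
23.5 > 19.60 → outlier.
24.7 > 19.60 → outlier.
All remaining values lie within [-4.90, 19.60].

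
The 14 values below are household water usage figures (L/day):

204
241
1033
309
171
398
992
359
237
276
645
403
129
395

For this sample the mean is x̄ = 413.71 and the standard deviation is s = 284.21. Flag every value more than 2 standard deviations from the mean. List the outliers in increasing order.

992, 1033

Cutoffs at x̄ ± 2s: 413.71 ± 2·284.21 = [-154.71, 982.13].
992: z = 2.03, |z| > 2 → outlier.
1033: z = 2.18, |z| > 2 → outlier.
Every other value lies within [-154.71, 982.13].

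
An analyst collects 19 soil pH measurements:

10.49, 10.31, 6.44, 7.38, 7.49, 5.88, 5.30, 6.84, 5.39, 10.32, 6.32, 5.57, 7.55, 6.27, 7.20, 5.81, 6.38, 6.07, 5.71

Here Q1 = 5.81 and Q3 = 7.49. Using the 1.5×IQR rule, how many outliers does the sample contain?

3

IQR = 1.68; fences at 5.81 − 2.52 = 3.29 and 7.49 + 2.52 = 10.01.
Outside the cutoffs: 10.31, 10.32, 10.49.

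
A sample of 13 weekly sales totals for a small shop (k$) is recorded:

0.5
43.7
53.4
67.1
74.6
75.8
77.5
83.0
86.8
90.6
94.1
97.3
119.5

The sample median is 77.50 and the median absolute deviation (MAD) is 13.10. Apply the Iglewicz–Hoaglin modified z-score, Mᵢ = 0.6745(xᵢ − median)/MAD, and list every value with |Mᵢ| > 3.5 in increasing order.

0.5

|Mᵢ| > 3.5 ⇔ |xᵢ − 77.50| > 3.5·13.10/0.6745 = 67.98.
So outliers lie outside [9.52, 145.48].
0.5: M = -3.96 → outlier.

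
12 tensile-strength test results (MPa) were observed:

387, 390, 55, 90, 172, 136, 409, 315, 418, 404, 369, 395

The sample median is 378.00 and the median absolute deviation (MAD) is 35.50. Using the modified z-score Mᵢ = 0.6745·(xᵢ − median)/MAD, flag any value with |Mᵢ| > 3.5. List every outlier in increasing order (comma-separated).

55, 90, 136, 172

|Mᵢ| > 3.5 ⇔ |xᵢ − 378.00| > 3.5·35.50/0.6745 = 184.21.
So outliers lie outside [193.79, 562.21].
55: M = -6.14 → outlier.
90: M = -5.47 → outlier.
136: M = -4.60 → outlier.
172: M = -3.91 → outlier.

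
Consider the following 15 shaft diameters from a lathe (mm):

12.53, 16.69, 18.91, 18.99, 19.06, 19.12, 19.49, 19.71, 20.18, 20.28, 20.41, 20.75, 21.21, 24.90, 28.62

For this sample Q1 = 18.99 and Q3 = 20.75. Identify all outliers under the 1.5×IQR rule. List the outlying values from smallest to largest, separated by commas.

12.53, 24.90, 28.62

IQR = Q3 − Q1 = 20.75 − 18.99 = 1.76.
Lower fence = Q1 − 1.5·IQR = 18.99 − 2.64 = 16.35.
Upper fence = Q3 + 1.5·IQR = 20.75 + 2.64 = 23.39.
12.53 < 16.35 → outlier.
24.90 > 23.39 → outlier.
28.62 > 23.39 → outlier.
All remaining values lie within [16.35, 23.39].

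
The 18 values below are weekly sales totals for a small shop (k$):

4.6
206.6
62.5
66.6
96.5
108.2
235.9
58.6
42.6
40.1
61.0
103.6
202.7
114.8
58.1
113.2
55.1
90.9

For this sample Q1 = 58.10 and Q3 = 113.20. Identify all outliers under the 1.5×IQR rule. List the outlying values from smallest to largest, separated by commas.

IQR = Q3 − Q1 = 113.20 − 58.10 = 55.10.
Lower fence = Q1 − 1.5·IQR = 58.10 − 82.65 = -24.55.
Upper fence = Q3 + 1.5·IQR = 113.20 + 82.65 = 195.85.
202.7 > 195.85 → outlier.
206.6 > 195.85 → outlier.
235.9 > 195.85 → outlier.
All remaining values lie within [-24.55, 195.85].

202.7, 206.6, 235.9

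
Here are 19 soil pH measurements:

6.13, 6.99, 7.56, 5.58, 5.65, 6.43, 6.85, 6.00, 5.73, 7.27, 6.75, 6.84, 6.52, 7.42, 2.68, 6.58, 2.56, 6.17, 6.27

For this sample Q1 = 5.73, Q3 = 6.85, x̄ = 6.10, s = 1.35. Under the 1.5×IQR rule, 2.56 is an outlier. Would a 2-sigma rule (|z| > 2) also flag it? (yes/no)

yes

z = (2.56 − 6.10) / 1.35 = -2.62.
|z| = 2.62 > 2.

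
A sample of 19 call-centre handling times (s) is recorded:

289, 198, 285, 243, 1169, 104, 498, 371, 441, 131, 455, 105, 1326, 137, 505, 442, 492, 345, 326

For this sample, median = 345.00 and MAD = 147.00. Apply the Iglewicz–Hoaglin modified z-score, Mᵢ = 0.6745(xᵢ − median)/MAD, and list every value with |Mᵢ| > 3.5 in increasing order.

1169, 1326

|Mᵢ| > 3.5 ⇔ |xᵢ − 345.00| > 3.5·147.00/0.6745 = 762.79.
So outliers lie outside [-417.79, 1107.79].
1169: M = 3.78 → outlier.
1326: M = 4.50 → outlier.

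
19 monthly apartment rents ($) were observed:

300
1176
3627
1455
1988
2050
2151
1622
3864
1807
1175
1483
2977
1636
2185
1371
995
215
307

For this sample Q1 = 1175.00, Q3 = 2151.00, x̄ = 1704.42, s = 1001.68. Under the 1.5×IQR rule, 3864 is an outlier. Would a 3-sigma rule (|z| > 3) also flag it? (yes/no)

no

z = (3864 − 1704.42) / 1001.68 = 2.16.
|z| = 2.16 ≤ 3.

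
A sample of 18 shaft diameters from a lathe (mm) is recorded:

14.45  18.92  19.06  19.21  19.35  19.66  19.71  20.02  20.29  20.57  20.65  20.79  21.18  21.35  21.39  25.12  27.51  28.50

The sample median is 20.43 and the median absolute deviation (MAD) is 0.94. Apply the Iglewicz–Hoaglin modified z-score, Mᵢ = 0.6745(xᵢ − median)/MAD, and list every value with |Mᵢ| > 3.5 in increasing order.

|Mᵢ| > 3.5 ⇔ |xᵢ − 20.43| > 3.5·0.94/0.6745 = 4.88.
So outliers lie outside [15.55, 25.31].
14.45: M = -4.29 → outlier.
27.51: M = 5.08 → outlier.
28.50: M = 5.79 → outlier.

14.45, 27.51, 28.50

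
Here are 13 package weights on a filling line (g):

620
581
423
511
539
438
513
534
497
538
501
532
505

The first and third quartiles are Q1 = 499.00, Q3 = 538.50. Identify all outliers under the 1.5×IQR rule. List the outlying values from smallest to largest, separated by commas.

423, 438, 620

IQR = Q3 − Q1 = 538.50 − 499.00 = 39.50.
Lower fence = Q1 − 1.5·IQR = 499.00 − 59.25 = 439.75.
Upper fence = Q3 + 1.5·IQR = 538.50 + 59.25 = 597.75.
423 < 439.75 → outlier.
438 < 439.75 → outlier.
620 > 597.75 → outlier.
All remaining values lie within [439.75, 597.75].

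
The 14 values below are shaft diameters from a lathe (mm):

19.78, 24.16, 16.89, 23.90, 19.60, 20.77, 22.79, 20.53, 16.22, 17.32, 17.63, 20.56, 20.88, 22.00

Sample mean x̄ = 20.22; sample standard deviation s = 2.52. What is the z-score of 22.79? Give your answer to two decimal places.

z = (22.79 − 20.22) / 2.52 = 1.02.

1.02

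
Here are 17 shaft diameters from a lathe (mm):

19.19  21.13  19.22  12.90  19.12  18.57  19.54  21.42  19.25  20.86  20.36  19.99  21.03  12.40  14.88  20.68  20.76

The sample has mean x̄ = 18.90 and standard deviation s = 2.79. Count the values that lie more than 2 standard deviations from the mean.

Cutoffs: x̄ ± 2s = [13.32, 24.48].
Outside the cutoffs: 12.40, 12.90.

2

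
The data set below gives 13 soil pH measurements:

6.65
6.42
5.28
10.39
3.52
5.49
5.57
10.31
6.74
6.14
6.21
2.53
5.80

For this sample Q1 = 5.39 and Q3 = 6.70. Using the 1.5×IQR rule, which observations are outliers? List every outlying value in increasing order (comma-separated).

2.53, 10.31, 10.39

IQR = Q3 − Q1 = 6.70 − 5.39 = 1.31.
Lower fence = Q1 − 1.5·IQR = 5.39 − 1.965 = 3.425.
Upper fence = Q3 + 1.5·IQR = 6.70 + 1.965 = 8.665.
2.53 < 3.425 → outlier.
10.31 > 8.665 → outlier.
10.39 > 8.665 → outlier.
All remaining values lie within [3.425, 8.665].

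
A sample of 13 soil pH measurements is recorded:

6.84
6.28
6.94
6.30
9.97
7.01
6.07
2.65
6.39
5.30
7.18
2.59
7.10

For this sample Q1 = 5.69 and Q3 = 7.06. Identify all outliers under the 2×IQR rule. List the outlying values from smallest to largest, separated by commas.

IQR = Q3 − Q1 = 7.06 − 5.69 = 1.37.
Lower fence = Q1 − 2·IQR = 5.69 − 2.74 = 2.95.
Upper fence = Q3 + 2·IQR = 7.06 + 2.74 = 9.80.
2.59 < 2.95 → outlier.
2.65 < 2.95 → outlier.
9.97 > 9.80 → outlier.
All remaining values lie within [2.95, 9.80].

2.59, 2.65, 9.97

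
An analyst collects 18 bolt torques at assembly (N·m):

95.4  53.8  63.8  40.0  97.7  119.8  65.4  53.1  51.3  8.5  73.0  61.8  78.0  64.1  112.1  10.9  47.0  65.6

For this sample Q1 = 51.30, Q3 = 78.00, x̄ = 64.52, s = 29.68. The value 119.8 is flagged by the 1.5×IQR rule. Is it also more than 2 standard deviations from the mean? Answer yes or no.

z = (119.8 − 64.52) / 29.68 = 1.86.
|z| = 1.86 ≤ 2.

no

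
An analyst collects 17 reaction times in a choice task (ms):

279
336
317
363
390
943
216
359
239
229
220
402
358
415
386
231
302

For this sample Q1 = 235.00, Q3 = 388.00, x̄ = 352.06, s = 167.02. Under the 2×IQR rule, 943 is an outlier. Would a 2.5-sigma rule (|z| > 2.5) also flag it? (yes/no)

z = (943 − 352.06) / 167.02 = 3.54.
|z| = 3.54 > 2.5.

yes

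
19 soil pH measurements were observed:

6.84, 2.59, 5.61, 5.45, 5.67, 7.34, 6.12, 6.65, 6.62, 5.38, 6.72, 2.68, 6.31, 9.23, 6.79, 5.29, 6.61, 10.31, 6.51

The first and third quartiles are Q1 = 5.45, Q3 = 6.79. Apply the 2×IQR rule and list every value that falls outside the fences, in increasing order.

IQR = Q3 − Q1 = 6.79 − 5.45 = 1.34.
Lower fence = Q1 − 2·IQR = 5.45 − 2.68 = 2.77.
Upper fence = Q3 + 2·IQR = 6.79 + 2.68 = 9.47.
2.59 < 2.77 → outlier.
2.68 < 2.77 → outlier.
10.31 > 9.47 → outlier.
All remaining values lie within [2.77, 9.47].

2.59, 2.68, 10.31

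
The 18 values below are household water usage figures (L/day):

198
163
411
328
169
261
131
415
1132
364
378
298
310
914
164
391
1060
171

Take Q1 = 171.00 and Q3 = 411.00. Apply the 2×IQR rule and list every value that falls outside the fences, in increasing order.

IQR = Q3 − Q1 = 411.00 − 171.00 = 240.00.
Lower fence = Q1 − 2·IQR = 171.00 − 480.00 = -309.00.
Upper fence = Q3 + 2·IQR = 411.00 + 480.00 = 891.00.
914 > 891.00 → outlier.
1060 > 891.00 → outlier.
1132 > 891.00 → outlier.
All remaining values lie within [-309.00, 891.00].

914, 1060, 1132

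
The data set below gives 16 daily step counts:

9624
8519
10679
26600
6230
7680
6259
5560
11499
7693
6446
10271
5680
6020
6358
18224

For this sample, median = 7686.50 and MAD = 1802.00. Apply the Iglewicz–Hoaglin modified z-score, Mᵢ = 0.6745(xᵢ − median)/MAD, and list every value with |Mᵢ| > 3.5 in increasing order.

18224, 26600

|Mᵢ| > 3.5 ⇔ |xᵢ − 7686.50| > 3.5·1802.00/0.6745 = 9350.63.
So outliers lie outside [-1664.13, 17037.13].
18224: M = 3.94 → outlier.
26600: M = 7.08 → outlier.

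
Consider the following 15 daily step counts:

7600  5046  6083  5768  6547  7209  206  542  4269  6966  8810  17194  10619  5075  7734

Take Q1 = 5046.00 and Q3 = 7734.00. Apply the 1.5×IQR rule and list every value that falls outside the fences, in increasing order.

206, 542, 17194

IQR = Q3 − Q1 = 7734.00 − 5046.00 = 2688.00.
Lower fence = Q1 − 1.5·IQR = 5046.00 − 4032.00 = 1014.00.
Upper fence = Q3 + 1.5·IQR = 7734.00 + 4032.00 = 11766.00.
206 < 1014.00 → outlier.
542 < 1014.00 → outlier.
17194 > 11766.00 → outlier.
All remaining values lie within [1014.00, 11766.00].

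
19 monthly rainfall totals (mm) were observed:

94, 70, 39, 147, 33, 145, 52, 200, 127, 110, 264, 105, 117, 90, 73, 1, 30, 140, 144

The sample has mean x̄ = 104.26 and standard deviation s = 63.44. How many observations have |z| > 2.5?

1

Cutoffs: x̄ ± 2.5s = [-54.34, 262.86].
Outside the cutoffs: 264.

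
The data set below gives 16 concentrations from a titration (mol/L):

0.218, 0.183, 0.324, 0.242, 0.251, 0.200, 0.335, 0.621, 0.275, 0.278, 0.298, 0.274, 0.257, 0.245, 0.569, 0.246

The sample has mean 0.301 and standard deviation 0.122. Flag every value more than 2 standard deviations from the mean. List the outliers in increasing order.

0.569, 0.621

Cutoffs at x̄ ± 2s: 0.301 ± 2·0.122 = [0.057, 0.545].
0.569: z = 2.20, |z| > 2 → outlier.
0.621: z = 2.62, |z| > 2 → outlier.
Every other value lies within [0.057, 0.545].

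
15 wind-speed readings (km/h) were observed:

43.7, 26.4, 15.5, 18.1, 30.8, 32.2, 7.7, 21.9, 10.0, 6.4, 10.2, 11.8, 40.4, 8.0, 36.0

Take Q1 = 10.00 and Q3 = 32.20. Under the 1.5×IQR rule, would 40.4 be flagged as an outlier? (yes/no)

IQR = Q3 − Q1 = 32.20 − 10.00 = 22.20.
Lower fence = Q1 − 1.5·IQR = 10.00 − 33.30 = -23.30.
Upper fence = Q3 + 1.5·IQR = 32.20 + 33.30 = 65.50.
40.4 lies within [-23.30, 65.50].

no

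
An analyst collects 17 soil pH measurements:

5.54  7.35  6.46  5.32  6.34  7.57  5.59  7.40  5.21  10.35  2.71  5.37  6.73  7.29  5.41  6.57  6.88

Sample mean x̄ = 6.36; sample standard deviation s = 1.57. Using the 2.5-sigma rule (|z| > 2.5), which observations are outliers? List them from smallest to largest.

10.35

Cutoffs at x̄ ± 2.5s: 6.36 ± 2.5·1.57 = [2.435, 10.285].
10.35: z = 2.54, |z| > 2.5 → outlier.
Every other value lies within [2.435, 10.285].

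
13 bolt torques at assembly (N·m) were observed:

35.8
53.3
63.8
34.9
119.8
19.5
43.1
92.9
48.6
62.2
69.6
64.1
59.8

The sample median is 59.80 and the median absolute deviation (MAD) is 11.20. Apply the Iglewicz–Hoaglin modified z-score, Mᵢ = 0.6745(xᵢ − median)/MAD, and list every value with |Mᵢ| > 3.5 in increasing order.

119.8

|Mᵢ| > 3.5 ⇔ |xᵢ − 59.80| > 3.5·11.20/0.6745 = 58.12.
So outliers lie outside [1.68, 117.92].
119.8: M = 3.61 → outlier.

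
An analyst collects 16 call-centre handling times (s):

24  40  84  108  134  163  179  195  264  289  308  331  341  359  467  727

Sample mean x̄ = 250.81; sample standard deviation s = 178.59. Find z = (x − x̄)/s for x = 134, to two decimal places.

-0.65

z = (134 − 250.81) / 178.59 = -0.65.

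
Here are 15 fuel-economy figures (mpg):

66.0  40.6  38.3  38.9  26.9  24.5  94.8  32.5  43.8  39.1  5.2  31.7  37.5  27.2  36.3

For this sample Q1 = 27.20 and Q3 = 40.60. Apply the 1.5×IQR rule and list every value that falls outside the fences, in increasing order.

5.2, 66.0, 94.8

IQR = Q3 − Q1 = 40.60 − 27.20 = 13.40.
Lower fence = Q1 − 1.5·IQR = 27.20 − 20.10 = 7.10.
Upper fence = Q3 + 1.5·IQR = 40.60 + 20.10 = 60.70.
5.2 < 7.10 → outlier.
66.0 > 60.70 → outlier.
94.8 > 60.70 → outlier.
All remaining values lie within [7.10, 60.70].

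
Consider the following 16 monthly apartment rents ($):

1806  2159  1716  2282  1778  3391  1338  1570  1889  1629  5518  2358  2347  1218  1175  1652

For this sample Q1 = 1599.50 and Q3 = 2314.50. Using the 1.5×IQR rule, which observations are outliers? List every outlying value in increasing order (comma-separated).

3391, 5518

IQR = Q3 − Q1 = 2314.50 − 1599.50 = 715.00.
Lower fence = Q1 − 1.5·IQR = 1599.50 − 1072.50 = 527.00.
Upper fence = Q3 + 1.5·IQR = 2314.50 + 1072.50 = 3387.00.
3391 > 3387.00 → outlier.
5518 > 3387.00 → outlier.
All remaining values lie within [527.00, 3387.00].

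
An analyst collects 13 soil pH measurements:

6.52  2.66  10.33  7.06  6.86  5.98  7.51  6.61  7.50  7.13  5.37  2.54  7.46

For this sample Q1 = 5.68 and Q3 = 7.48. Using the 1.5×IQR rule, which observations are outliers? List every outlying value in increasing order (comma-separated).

IQR = Q3 − Q1 = 7.48 − 5.68 = 1.80.
Lower fence = Q1 − 1.5·IQR = 5.68 − 2.70 = 2.98.
Upper fence = Q3 + 1.5·IQR = 7.48 + 2.70 = 10.18.
2.54 < 2.98 → outlier.
2.66 < 2.98 → outlier.
10.33 > 10.18 → outlier.
All remaining values lie within [2.98, 10.18].

2.54, 2.66, 10.33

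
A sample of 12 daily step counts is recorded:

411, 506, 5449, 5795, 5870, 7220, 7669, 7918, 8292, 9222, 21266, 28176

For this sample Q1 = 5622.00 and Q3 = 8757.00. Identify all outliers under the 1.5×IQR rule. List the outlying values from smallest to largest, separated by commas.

411, 506, 21266, 28176

IQR = Q3 − Q1 = 8757.00 − 5622.00 = 3135.00.
Lower fence = Q1 − 1.5·IQR = 5622.00 − 4702.50 = 919.50.
Upper fence = Q3 + 1.5·IQR = 8757.00 + 4702.50 = 13459.50.
411 < 919.50 → outlier.
506 < 919.50 → outlier.
21266 > 13459.50 → outlier.
28176 > 13459.50 → outlier.
All remaining values lie within [919.50, 13459.50].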